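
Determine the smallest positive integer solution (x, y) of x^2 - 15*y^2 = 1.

First expand sqrt(15) as a continued fraction. With x_i = (sqrt(15) + m_i)/d_i and (m_0, d_0) = (0, 1): a_0 = floor(sqrt(15)) = 3, since 3^2 = 9 <= 15 < 16 = 4^2.
Iterate m_{i+1} = d_i*a_i - m_i, d_{i+1} = (15 - m_{i+1}^2)/d_i, a_{i+1} = floor((a_0 + m_{i+1})/d_{i+1}):
  m_1 = 1*3 - 0 = 3, d_1 = (15 - 3^2)/1 = 6/1 = 6, a_1 = floor((3 + 3)/6) = 1.
  m_2 = 6*1 - 3 = 3, d_2 = (15 - 3^2)/6 = 6/6 = 1, a_2 = floor((3 + 3)/1) = 6.
  m_3 = 1*6 - 3 = 3, d_3 = (15 - 3^2)/1 = 6/1 = 6: (m_3, d_3) = (m_1, d_1) = (3, 6), so from here the quotients repeat a_1, a_2; the period length is 2.
So sqrt(15) = [3; (1, 6)] with period length k = 2.
k is even, so the fundamental solution of x^2 - 15y^2 = 1 is (p_{k-1}, q_{k-1}) = (p_1, q_1); compute convergents through index 1.
Convergents (p_i = a_i*p_{i-1} + p_{i-2}, q_i = a_i*q_{i-1} + q_{i-2} with p_{-2}=0, p_{-1}=1, q_{-2}=1, q_{-1}=0):
  i=0: a_0=3, p_0 = 3*1 + 0 = 3, q_0 = 3*0 + 1 = 1.
  i=1: a_1=1, p_1 = 1*3 + 1 = 4, q_1 = 1*1 + 0 = 1.
Check: 4^2 - 15*1^2 = 16 - 15 = 1, so (x, y) = (4, 1) solves the equation, and by the theorem it is the least positive solution.

(x, y) = (4, 1)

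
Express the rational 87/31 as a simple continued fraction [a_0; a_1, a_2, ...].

[2; 1, 4, 6]

Run the Euclidean algorithm on 87 and 31; the successive quotients are the partial quotients a_0, a_1, ... (each step inverts the fractional part left over by the previous one):
  87 = 2*31 + 25, so a_0 = 2.
  31 = 1*25 + 6, so a_1 = 1.
  25 = 4*6 + 1, so a_2 = 4.
  6 = 6*1 + 0, so a_3 = 6.
The remainder reaches 0 after 4 divisions, so the expansion has 4 partial quotients, read off in order.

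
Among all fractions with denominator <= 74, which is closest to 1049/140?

Expand x = 1049/140 as a continued fraction with the Euclidean algorithm:
  1049 = 7*140 + 69, so a_0 = 7.
  140 = 2*69 + 2, so a_1 = 2.
  69 = 34*2 + 1, so a_2 = 34.
  2 = 2*1 + 0, so a_3 = 2.
so x = [7; 2, 34, 2].
Convergents (p_i = a_i*p_{i-1} + p_{i-2}, q_i = a_i*q_{i-1} + q_{i-2} with p_{-2}=0, p_{-1}=1, q_{-2}=1, q_{-1}=0), until the denominator exceeds 74:
  i=0: a_0=7, p_0 = 7*1 + 0 = 7, q_0 = 7*0 + 1 = 1.
  i=1: a_1=2, p_1 = 2*7 + 1 = 15, q_1 = 2*1 + 0 = 2.
  i=2: a_2=34, p_2 = 34*15 + 7 = 517, q_2 = 34*2 + 1 = 69.
  i=3: a_3=2, p_3 = 2*517 + 15 = 1049, q_3 = 2*69 + 2 = 140.
q_3 = 140 > 74, so the last convergent with denominator <= 74 is p_2/q_2 = 517/69.
The closest fraction with denominator <= 74 is either p_2/q_2 or the intermediate fraction (k*p_2 + p_1)/(k*q_2 + q_1) with the largest k >= 1 whose denominator stays <= 74; these approach x as k grows, and every other convergent or intermediate fraction in range is farther away.
Largest k: floor((74 - q_1)/q_2) = floor((74 - 2)/69) = 1.
That gives (1*517 + 15)/(1*69 + 2) = 532/71.
Compare the errors: |x - 517/69| = |1049*69 - 517*140|/(140*69) = 1/9660, and |x - 532/71| = |1049*71 - 532*140|/(140*71) = 1/9940.
Cross-multiplying, 1*9660 = 9660 < 9940 = 1*9940, so 1/9940 is smaller: the intermediate fraction 532/71 is closer to x than 517/69.

532/71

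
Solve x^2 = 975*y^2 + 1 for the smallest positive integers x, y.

(x, y) = (1249, 40)

First expand sqrt(975) as a continued fraction. With x_i = (sqrt(975) + m_i)/d_i and (m_0, d_0) = (0, 1): a_0 = floor(sqrt(975)) = 31, since 31^2 = 961 <= 975 < 1024 = 32^2.
Iterate m_{i+1} = d_i*a_i - m_i, d_{i+1} = (975 - m_{i+1}^2)/d_i, a_{i+1} = floor((a_0 + m_{i+1})/d_{i+1}):
  m_1 = 1*31 - 0 = 31, d_1 = (975 - 31^2)/1 = 14/1 = 14, a_1 = floor((31 + 31)/14) = 4.
  m_2 = 14*4 - 31 = 25, d_2 = (975 - 25^2)/14 = 350/14 = 25, a_2 = floor((31 + 25)/25) = 2.
  m_3 = 25*2 - 25 = 25, d_3 = (975 - 25^2)/25 = 350/25 = 14, a_3 = floor((31 + 25)/14) = 4.
  m_4 = 14*4 - 25 = 31, d_4 = (975 - 31^2)/14 = 14/14 = 1, a_4 = floor((31 + 31)/1) = 62.
  m_5 = 1*62 - 31 = 31, d_5 = (975 - 31^2)/1 = 14/1 = 14: (m_5, d_5) = (m_1, d_1) = (31, 14), so from here the quotients repeat a_1, ..., a_4; the period length is 4.
So sqrt(975) = [31; (4, 2, 4, 62)] with period length k = 4.
k is even, so the fundamental solution of x^2 - 975y^2 = 1 is (p_{k-1}, q_{k-1}) = (p_3, q_3); compute convergents through index 3.
Convergents (p_i = a_i*p_{i-1} + p_{i-2}, q_i = a_i*q_{i-1} + q_{i-2} with p_{-2}=0, p_{-1}=1, q_{-2}=1, q_{-1}=0):
  i=0: a_0=31, p_0 = 31*1 + 0 = 31, q_0 = 31*0 + 1 = 1.
  i=1: a_1=4, p_1 = 4*31 + 1 = 125, q_1 = 4*1 + 0 = 4.
  i=2: a_2=2, p_2 = 2*125 + 31 = 281, q_2 = 2*4 + 1 = 9.
  i=3: a_3=4, p_3 = 4*281 + 125 = 1249, q_3 = 4*9 + 4 = 40.
Check: 1249^2 - 975*40^2 = 1560001 - 1560000 = 1, so (x, y) = (1249, 40) solves the equation, and by the theorem it is the least positive solution.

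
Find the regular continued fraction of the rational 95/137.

Run the Euclidean algorithm on 95 and 137; the successive quotients are the partial quotients a_0, a_1, ... (each step inverts the fractional part left over by the previous one):
  95 = 0*137 + 95, so a_0 = 0.
  137 = 1*95 + 42, so a_1 = 1.
  95 = 2*42 + 11, so a_2 = 2.
  42 = 3*11 + 9, so a_3 = 3.
  11 = 1*9 + 2, so a_4 = 1.
  9 = 4*2 + 1, so a_5 = 4.
  2 = 2*1 + 0, so a_6 = 2.
The remainder reaches 0 after 7 divisions, so the expansion has 7 partial quotients, read off in order.

[0; 1, 2, 3, 1, 4, 2]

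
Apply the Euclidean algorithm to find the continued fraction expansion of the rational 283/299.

[0; 1, 17, 1, 2, 5]

Run the Euclidean algorithm on 283 and 299; the successive quotients are the partial quotients a_0, a_1, ... (each step inverts the fractional part left over by the previous one):
  283 = 0*299 + 283, so a_0 = 0.
  299 = 1*283 + 16, so a_1 = 1.
  283 = 17*16 + 11, so a_2 = 17.
  16 = 1*11 + 5, so a_3 = 1.
  11 = 2*5 + 1, so a_4 = 2.
  5 = 5*1 + 0, so a_5 = 5.
The remainder reaches 0 after 6 divisions, so the expansion has 6 partial quotients, read off in order.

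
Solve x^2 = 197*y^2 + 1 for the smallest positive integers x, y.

First expand sqrt(197) as a continued fraction. With x_i = (sqrt(197) + m_i)/d_i and (m_0, d_0) = (0, 1): a_0 = floor(sqrt(197)) = 14, since 14^2 = 196 <= 197 < 225 = 15^2.
Iterate m_{i+1} = d_i*a_i - m_i, d_{i+1} = (197 - m_{i+1}^2)/d_i, a_{i+1} = floor((a_0 + m_{i+1})/d_{i+1}):
  m_1 = 1*14 - 0 = 14, d_1 = (197 - 14^2)/1 = 1/1 = 1, a_1 = floor((14 + 14)/1) = 28.
  m_2 = 1*28 - 14 = 14, d_2 = (197 - 14^2)/1 = 1/1 = 1: (m_2, d_2) = (m_1, d_1) = (14, 1), so from here the quotient a_1 repeats; the period length is 1.
So sqrt(197) = [14; (28)] with period length k = 1.
k is odd, so (p_{k-1}, q_{k-1}) only solves x^2 - 197y^2 = -1 and the fundamental solution of x^2 - 197y^2 = 1 is (p_{2k-1}, q_{2k-1}) = (p_1, q_1); compute convergents through index 1, running through the period twice.
Convergents (p_i = a_i*p_{i-1} + p_{i-2}, q_i = a_i*q_{i-1} + q_{i-2} with p_{-2}=0, p_{-1}=1, q_{-2}=1, q_{-1}=0):
  i=0: a_0=14, p_0 = 14*1 + 0 = 14, q_0 = 14*0 + 1 = 1.
  i=1: a_1=28, p_1 = 28*14 + 1 = 393, q_1 = 28*1 + 0 = 28.
Indeed p_0^2 - 197*q_0^2 = 196 - 197 = -1, not +1.
Check: 393^2 - 197*28^2 = 154449 - 154448 = 1, so (x, y) = (393, 28) solves the equation, and by the theorem it is the least positive solution.

(x, y) = (393, 28)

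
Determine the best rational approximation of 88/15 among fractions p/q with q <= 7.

41/7

Expand x = 88/15 as a continued fraction with the Euclidean algorithm:
  88 = 5*15 + 13, so a_0 = 5.
  15 = 1*13 + 2, so a_1 = 1.
  13 = 6*2 + 1, so a_2 = 6.
  2 = 2*1 + 0, so a_3 = 2.
so x = [5; 1, 6, 2].
Convergents (p_i = a_i*p_{i-1} + p_{i-2}, q_i = a_i*q_{i-1} + q_{i-2} with p_{-2}=0, p_{-1}=1, q_{-2}=1, q_{-1}=0), until the denominator exceeds 7:
  i=0: a_0=5, p_0 = 5*1 + 0 = 5, q_0 = 5*0 + 1 = 1.
  i=1: a_1=1, p_1 = 1*5 + 1 = 6, q_1 = 1*1 + 0 = 1.
  i=2: a_2=6, p_2 = 6*6 + 5 = 41, q_2 = 6*1 + 1 = 7.
  i=3: a_3=2, p_3 = 2*41 + 6 = 88, q_3 = 2*7 + 1 = 15.
q_3 = 15 > 7, so the last convergent with denominator <= 7 is p_2/q_2 = 41/7.
The closest fraction with denominator <= 7 is either p_2/q_2 or the intermediate fraction (k*p_2 + p_1)/(k*q_2 + q_1) with the largest k >= 1 whose denominator stays <= 7; these approach x as k grows, and every other convergent or intermediate fraction in range is farther away.
Largest k: floor((7 - q_1)/q_2) = floor((7 - 1)/7) = 0.
Since k = 0, no intermediate fraction beyond p_2/q_2 has denominator <= 7, so the convergent 41/7 is the closest (its error is |88*7 - 41*15|/(15*7) = 1/105).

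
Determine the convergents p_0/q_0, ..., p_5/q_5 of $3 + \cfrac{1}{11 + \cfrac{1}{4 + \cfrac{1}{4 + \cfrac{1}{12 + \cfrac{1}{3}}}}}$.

Using the convergent recurrence p_i = a_i*p_{i-1} + p_{i-2}, q_i = a_i*q_{i-1} + q_{i-2} with p_{-2}=0, p_{-1}=1, q_{-2}=1, q_{-1}=0:
  i=0: a_0=3, p_0 = 3*1 + 0 = 3, q_0 = 3*0 + 1 = 1.
  i=1: a_1=11, p_1 = 11*3 + 1 = 34, q_1 = 11*1 + 0 = 11.
  i=2: a_2=4, p_2 = 4*34 + 3 = 139, q_2 = 4*11 + 1 = 45.
  i=3: a_3=4, p_3 = 4*139 + 34 = 590, q_3 = 4*45 + 11 = 191.
  i=4: a_4=12, p_4 = 12*590 + 139 = 7219, q_4 = 12*191 + 45 = 2337.
  i=5: a_5=3, p_5 = 3*7219 + 590 = 22247, q_5 = 3*2337 + 191 = 7202.

3/1, 34/11, 139/45, 590/191, 7219/2337, 22247/7202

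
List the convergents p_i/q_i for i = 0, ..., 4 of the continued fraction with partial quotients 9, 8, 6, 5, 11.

9/1, 73/8, 447/49, 2308/253, 25835/2832

Using the convergent recurrence p_i = a_i*p_{i-1} + p_{i-2}, q_i = a_i*q_{i-1} + q_{i-2} with p_{-2}=0, p_{-1}=1, q_{-2}=1, q_{-1}=0:
  i=0: a_0=9, p_0 = 9*1 + 0 = 9, q_0 = 9*0 + 1 = 1.
  i=1: a_1=8, p_1 = 8*9 + 1 = 73, q_1 = 8*1 + 0 = 8.
  i=2: a_2=6, p_2 = 6*73 + 9 = 447, q_2 = 6*8 + 1 = 49.
  i=3: a_3=5, p_3 = 5*447 + 73 = 2308, q_3 = 5*49 + 8 = 253.
  i=4: a_4=11, p_4 = 11*2308 + 447 = 25835, q_4 = 11*253 + 49 = 2832.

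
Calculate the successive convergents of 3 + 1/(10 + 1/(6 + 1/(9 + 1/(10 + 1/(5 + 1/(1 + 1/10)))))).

3/1, 31/10, 189/61, 1732/559, 17509/5651, 89277/28814, 106786/34465, 1157137/373464

Using the convergent recurrence p_i = a_i*p_{i-1} + p_{i-2}, q_i = a_i*q_{i-1} + q_{i-2} with p_{-2}=0, p_{-1}=1, q_{-2}=1, q_{-1}=0:
  i=0: a_0=3, p_0 = 3*1 + 0 = 3, q_0 = 3*0 + 1 = 1.
  i=1: a_1=10, p_1 = 10*3 + 1 = 31, q_1 = 10*1 + 0 = 10.
  i=2: a_2=6, p_2 = 6*31 + 3 = 189, q_2 = 6*10 + 1 = 61.
  i=3: a_3=9, p_3 = 9*189 + 31 = 1732, q_3 = 9*61 + 10 = 559.
  i=4: a_4=10, p_4 = 10*1732 + 189 = 17509, q_4 = 10*559 + 61 = 5651.
  i=5: a_5=5, p_5 = 5*17509 + 1732 = 89277, q_5 = 5*5651 + 559 = 28814.
  i=6: a_6=1, p_6 = 1*89277 + 17509 = 106786, q_6 = 1*28814 + 5651 = 34465.
  i=7: a_7=10, p_7 = 10*106786 + 89277 = 1157137, q_7 = 10*34465 + 28814 = 373464.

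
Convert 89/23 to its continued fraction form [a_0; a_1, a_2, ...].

[3; 1, 6, 1, 2]

Run the Euclidean algorithm on 89 and 23; the successive quotients are the partial quotients a_0, a_1, ... (each step inverts the fractional part left over by the previous one):
  89 = 3*23 + 20, so a_0 = 3.
  23 = 1*20 + 3, so a_1 = 1.
  20 = 6*3 + 2, so a_2 = 6.
  3 = 1*2 + 1, so a_3 = 1.
  2 = 2*1 + 0, so a_4 = 2.
The remainder reaches 0 after 5 divisions, so the expansion has 5 partial quotients, read off in order.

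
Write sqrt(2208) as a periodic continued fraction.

Write x_i = (sqrt(2208) + m_i)/d_i with (m_0, d_0) = (0, 1). a_0 = floor(sqrt(2208)) = 46, since 46^2 = 2116 <= 2208 < 2209 = 47^2.
Iterate m_{i+1} = d_i*a_i - m_i, d_{i+1} = (2208 - m_{i+1}^2)/d_i, a_{i+1} = floor((a_0 + m_{i+1})/d_{i+1}):
  m_1 = 1*46 - 0 = 46, d_1 = (2208 - 46^2)/1 = 92/1 = 92, a_1 = floor((46 + 46)/92) = 1.
  m_2 = 92*1 - 46 = 46, d_2 = (2208 - 46^2)/92 = 92/92 = 1, a_2 = floor((46 + 46)/1) = 92.
  m_3 = 1*92 - 46 = 46, d_3 = (2208 - 46^2)/1 = 92/1 = 92: (m_3, d_3) = (m_1, d_1) = (46, 92), so from here the quotients repeat a_1, a_2; the period length is 2.
Hence the expansion of sqrt(2208) is a_0 = 46 followed by the repeating block 1, 92 (period 2).

[46; (1, 92)]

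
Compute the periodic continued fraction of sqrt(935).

Write x_i = (sqrt(935) + m_i)/d_i with (m_0, d_0) = (0, 1). a_0 = floor(sqrt(935)) = 30, since 30^2 = 900 <= 935 < 961 = 31^2.
Iterate m_{i+1} = d_i*a_i - m_i, d_{i+1} = (935 - m_{i+1}^2)/d_i, a_{i+1} = floor((a_0 + m_{i+1})/d_{i+1}):
  m_1 = 1*30 - 0 = 30, d_1 = (935 - 30^2)/1 = 35/1 = 35, a_1 = floor((30 + 30)/35) = 1.
  m_2 = 35*1 - 30 = 5, d_2 = (935 - 5^2)/35 = 910/35 = 26, a_2 = floor((30 + 5)/26) = 1.
  m_3 = 26*1 - 5 = 21, d_3 = (935 - 21^2)/26 = 494/26 = 19, a_3 = floor((30 + 21)/19) = 2.
  m_4 = 19*2 - 21 = 17, d_4 = (935 - 17^2)/19 = 646/19 = 34, a_4 = floor((30 + 17)/34) = 1.
  m_5 = 34*1 - 17 = 17, d_5 = (935 - 17^2)/34 = 646/34 = 19, a_5 = floor((30 + 17)/19) = 2.
  m_6 = 19*2 - 17 = 21, d_6 = (935 - 21^2)/19 = 494/19 = 26, a_6 = floor((30 + 21)/26) = 1.
  m_7 = 26*1 - 21 = 5, d_7 = (935 - 5^2)/26 = 910/26 = 35, a_7 = floor((30 + 5)/35) = 1.
  m_8 = 35*1 - 5 = 30, d_8 = (935 - 30^2)/35 = 35/35 = 1, a_8 = floor((30 + 30)/1) = 60.
  m_9 = 1*60 - 30 = 30, d_9 = (935 - 30^2)/1 = 35/1 = 35: (m_9, d_9) = (m_1, d_1) = (30, 35), so from here the quotients repeat a_1, ..., a_8; the period length is 8.
Hence the expansion of sqrt(935) is a_0 = 30 followed by the repeating block 1, 1, 2, 1, 2, 1, 1, 60 (period 8).

[30; (1, 1, 2, 1, 2, 1, 1, 60)]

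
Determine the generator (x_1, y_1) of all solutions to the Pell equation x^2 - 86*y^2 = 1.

(x, y) = (10405, 1122)

First expand sqrt(86) as a continued fraction. With x_i = (sqrt(86) + m_i)/d_i and (m_0, d_0) = (0, 1): a_0 = floor(sqrt(86)) = 9, since 9^2 = 81 <= 86 < 100 = 10^2.
Iterate m_{i+1} = d_i*a_i - m_i, d_{i+1} = (86 - m_{i+1}^2)/d_i, a_{i+1} = floor((a_0 + m_{i+1})/d_{i+1}):
  m_1 = 1*9 - 0 = 9, d_1 = (86 - 9^2)/1 = 5/1 = 5, a_1 = floor((9 + 9)/5) = 3.
  m_2 = 5*3 - 9 = 6, d_2 = (86 - 6^2)/5 = 50/5 = 10, a_2 = floor((9 + 6)/10) = 1.
  m_3 = 10*1 - 6 = 4, d_3 = (86 - 4^2)/10 = 70/10 = 7, a_3 = floor((9 + 4)/7) = 1.
  m_4 = 7*1 - 4 = 3, d_4 = (86 - 3^2)/7 = 77/7 = 11, a_4 = floor((9 + 3)/11) = 1.
  m_5 = 11*1 - 3 = 8, d_5 = (86 - 8^2)/11 = 22/11 = 2, a_5 = floor((9 + 8)/2) = 8.
  m_6 = 2*8 - 8 = 8, d_6 = (86 - 8^2)/2 = 22/2 = 11, a_6 = floor((9 + 8)/11) = 1.
  m_7 = 11*1 - 8 = 3, d_7 = (86 - 3^2)/11 = 77/11 = 7, a_7 = floor((9 + 3)/7) = 1.
  m_8 = 7*1 - 3 = 4, d_8 = (86 - 4^2)/7 = 70/7 = 10, a_8 = floor((9 + 4)/10) = 1.
  m_9 = 10*1 - 4 = 6, d_9 = (86 - 6^2)/10 = 50/10 = 5, a_9 = floor((9 + 6)/5) = 3.
  m_10 = 5*3 - 6 = 9, d_10 = (86 - 9^2)/5 = 5/5 = 1, a_10 = floor((9 + 9)/1) = 18.
  m_11 = 1*18 - 9 = 9, d_11 = (86 - 9^2)/1 = 5/1 = 5: (m_11, d_11) = (m_1, d_1) = (9, 5), so from here the quotients repeat a_1, ..., a_10; the period length is 10.
So sqrt(86) = [9; (3, 1, 1, 1, 8, 1, 1, 1, 3, 18)] with period length k = 10.
k is even, so the fundamental solution of x^2 - 86y^2 = 1 is (p_{k-1}, q_{k-1}) = (p_9, q_9); compute convergents through index 9.
Convergents (p_i = a_i*p_{i-1} + p_{i-2}, q_i = a_i*q_{i-1} + q_{i-2} with p_{-2}=0, p_{-1}=1, q_{-2}=1, q_{-1}=0):
  i=0: a_0=9, p_0 = 9*1 + 0 = 9, q_0 = 9*0 + 1 = 1.
  i=1: a_1=3, p_1 = 3*9 + 1 = 28, q_1 = 3*1 + 0 = 3.
  i=2: a_2=1, p_2 = 1*28 + 9 = 37, q_2 = 1*3 + 1 = 4.
  i=3: a_3=1, p_3 = 1*37 + 28 = 65, q_3 = 1*4 + 3 = 7.
  i=4: a_4=1, p_4 = 1*65 + 37 = 102, q_4 = 1*7 + 4 = 11.
  i=5: a_5=8, p_5 = 8*102 + 65 = 881, q_5 = 8*11 + 7 = 95.
  i=6: a_6=1, p_6 = 1*881 + 102 = 983, q_6 = 1*95 + 11 = 106.
  i=7: a_7=1, p_7 = 1*983 + 881 = 1864, q_7 = 1*106 + 95 = 201.
  i=8: a_8=1, p_8 = 1*1864 + 983 = 2847, q_8 = 1*201 + 106 = 307.
  i=9: a_9=3, p_9 = 3*2847 + 1864 = 10405, q_9 = 3*307 + 201 = 1122.
Check: 10405^2 - 86*1122^2 = 108264025 - 108264024 = 1, so (x, y) = (10405, 1122) solves the equation, and by the theorem it is the least positive solution.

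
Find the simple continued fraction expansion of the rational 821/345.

Run the Euclidean algorithm on 821 and 345; the successive quotients are the partial quotients a_0, a_1, ... (each step inverts the fractional part left over by the previous one):
  821 = 2*345 + 131, so a_0 = 2.
  345 = 2*131 + 83, so a_1 = 2.
  131 = 1*83 + 48, so a_2 = 1.
  83 = 1*48 + 35, so a_3 = 1.
  48 = 1*35 + 13, so a_4 = 1.
  35 = 2*13 + 9, so a_5 = 2.
  13 = 1*9 + 4, so a_6 = 1.
  9 = 2*4 + 1, so a_7 = 2.
  4 = 4*1 + 0, so a_8 = 4.
The remainder reaches 0 after 9 divisions, so the expansion has 9 partial quotients, read off in order.

[2; 2, 1, 1, 1, 2, 1, 2, 4]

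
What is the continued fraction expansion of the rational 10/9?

[1; 9]

Run the Euclidean algorithm on 10 and 9; the successive quotients are the partial quotients a_0, a_1, ... (each step inverts the fractional part left over by the previous one):
  10 = 1*9 + 1, so a_0 = 1.
  9 = 9*1 + 0, so a_1 = 9.
The remainder reaches 0 after 2 divisions, so the expansion has 2 partial quotients, read off in order.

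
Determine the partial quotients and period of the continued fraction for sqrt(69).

Write x_i = (sqrt(69) + m_i)/d_i with (m_0, d_0) = (0, 1). a_0 = floor(sqrt(69)) = 8, since 8^2 = 64 <= 69 < 81 = 9^2.
Iterate m_{i+1} = d_i*a_i - m_i, d_{i+1} = (69 - m_{i+1}^2)/d_i, a_{i+1} = floor((a_0 + m_{i+1})/d_{i+1}):
  m_1 = 1*8 - 0 = 8, d_1 = (69 - 8^2)/1 = 5/1 = 5, a_1 = floor((8 + 8)/5) = 3.
  m_2 = 5*3 - 8 = 7, d_2 = (69 - 7^2)/5 = 20/5 = 4, a_2 = floor((8 + 7)/4) = 3.
  m_3 = 4*3 - 7 = 5, d_3 = (69 - 5^2)/4 = 44/4 = 11, a_3 = floor((8 + 5)/11) = 1.
  m_4 = 11*1 - 5 = 6, d_4 = (69 - 6^2)/11 = 33/11 = 3, a_4 = floor((8 + 6)/3) = 4.
  m_5 = 3*4 - 6 = 6, d_5 = (69 - 6^2)/3 = 33/3 = 11, a_5 = floor((8 + 6)/11) = 1.
  m_6 = 11*1 - 6 = 5, d_6 = (69 - 5^2)/11 = 44/11 = 4, a_6 = floor((8 + 5)/4) = 3.
  m_7 = 4*3 - 5 = 7, d_7 = (69 - 7^2)/4 = 20/4 = 5, a_7 = floor((8 + 7)/5) = 3.
  m_8 = 5*3 - 7 = 8, d_8 = (69 - 8^2)/5 = 5/5 = 1, a_8 = floor((8 + 8)/1) = 16.
  m_9 = 1*16 - 8 = 8, d_9 = (69 - 8^2)/1 = 5/1 = 5: (m_9, d_9) = (m_1, d_1) = (8, 5), so from here the quotients repeat a_1, ..., a_8; the period length is 8.
Hence the expansion of sqrt(69) is a_0 = 8 followed by the repeating block 3, 3, 1, 4, 1, 3, 3, 16 (period 8).

[8; (3, 3, 1, 4, 1, 3, 3, 16)]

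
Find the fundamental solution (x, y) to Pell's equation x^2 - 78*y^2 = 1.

(x, y) = (53, 6)

First expand sqrt(78) as a continued fraction. With x_i = (sqrt(78) + m_i)/d_i and (m_0, d_0) = (0, 1): a_0 = floor(sqrt(78)) = 8, since 8^2 = 64 <= 78 < 81 = 9^2.
Iterate m_{i+1} = d_i*a_i - m_i, d_{i+1} = (78 - m_{i+1}^2)/d_i, a_{i+1} = floor((a_0 + m_{i+1})/d_{i+1}):
  m_1 = 1*8 - 0 = 8, d_1 = (78 - 8^2)/1 = 14/1 = 14, a_1 = floor((8 + 8)/14) = 1.
  m_2 = 14*1 - 8 = 6, d_2 = (78 - 6^2)/14 = 42/14 = 3, a_2 = floor((8 + 6)/3) = 4.
  m_3 = 3*4 - 6 = 6, d_3 = (78 - 6^2)/3 = 42/3 = 14, a_3 = floor((8 + 6)/14) = 1.
  m_4 = 14*1 - 6 = 8, d_4 = (78 - 8^2)/14 = 14/14 = 1, a_4 = floor((8 + 8)/1) = 16.
  m_5 = 1*16 - 8 = 8, d_5 = (78 - 8^2)/1 = 14/1 = 14: (m_5, d_5) = (m_1, d_1) = (8, 14), so from here the quotients repeat a_1, ..., a_4; the period length is 4.
So sqrt(78) = [8; (1, 4, 1, 16)] with period length k = 4.
k is even, so the fundamental solution of x^2 - 78y^2 = 1 is (p_{k-1}, q_{k-1}) = (p_3, q_3); compute convergents through index 3.
Convergents (p_i = a_i*p_{i-1} + p_{i-2}, q_i = a_i*q_{i-1} + q_{i-2} with p_{-2}=0, p_{-1}=1, q_{-2}=1, q_{-1}=0):
  i=0: a_0=8, p_0 = 8*1 + 0 = 8, q_0 = 8*0 + 1 = 1.
  i=1: a_1=1, p_1 = 1*8 + 1 = 9, q_1 = 1*1 + 0 = 1.
  i=2: a_2=4, p_2 = 4*9 + 8 = 44, q_2 = 4*1 + 1 = 5.
  i=3: a_3=1, p_3 = 1*44 + 9 = 53, q_3 = 1*5 + 1 = 6.
Check: 53^2 - 78*6^2 = 2809 - 2808 = 1, so (x, y) = (53, 6) solves the equation, and by the theorem it is the least positive solution.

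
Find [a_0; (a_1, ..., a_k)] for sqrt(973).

Write x_i = (sqrt(973) + m_i)/d_i with (m_0, d_0) = (0, 1). a_0 = floor(sqrt(973)) = 31, since 31^2 = 961 <= 973 < 1024 = 32^2.
Iterate m_{i+1} = d_i*a_i - m_i, d_{i+1} = (973 - m_{i+1}^2)/d_i, a_{i+1} = floor((a_0 + m_{i+1})/d_{i+1}):
  m_1 = 1*31 - 0 = 31, d_1 = (973 - 31^2)/1 = 12/1 = 12, a_1 = floor((31 + 31)/12) = 5.
  m_2 = 12*5 - 31 = 29, d_2 = (973 - 29^2)/12 = 132/12 = 11, a_2 = floor((31 + 29)/11) = 5.
  m_3 = 11*5 - 29 = 26, d_3 = (973 - 26^2)/11 = 297/11 = 27, a_3 = floor((31 + 26)/27) = 2.
  m_4 = 27*2 - 26 = 28, d_4 = (973 - 28^2)/27 = 189/27 = 7, a_4 = floor((31 + 28)/7) = 8.
  m_5 = 7*8 - 28 = 28, d_5 = (973 - 28^2)/7 = 189/7 = 27, a_5 = floor((31 + 28)/27) = 2.
  m_6 = 27*2 - 28 = 26, d_6 = (973 - 26^2)/27 = 297/27 = 11, a_6 = floor((31 + 26)/11) = 5.
  m_7 = 11*5 - 26 = 29, d_7 = (973 - 29^2)/11 = 132/11 = 12, a_7 = floor((31 + 29)/12) = 5.
  m_8 = 12*5 - 29 = 31, d_8 = (973 - 31^2)/12 = 12/12 = 1, a_8 = floor((31 + 31)/1) = 62.
  m_9 = 1*62 - 31 = 31, d_9 = (973 - 31^2)/1 = 12/1 = 12: (m_9, d_9) = (m_1, d_1) = (31, 12), so from here the quotients repeat a_1, ..., a_8; the period length is 8.
Hence the expansion of sqrt(973) is a_0 = 31 followed by the repeating block 5, 5, 2, 8, 2, 5, 5, 62 (period 8).

[31; (5, 5, 2, 8, 2, 5, 5, 62)]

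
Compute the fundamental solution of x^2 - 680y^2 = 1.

First expand sqrt(680) as a continued fraction. With x_i = (sqrt(680) + m_i)/d_i and (m_0, d_0) = (0, 1): a_0 = floor(sqrt(680)) = 26, since 26^2 = 676 <= 680 < 729 = 27^2.
Iterate m_{i+1} = d_i*a_i - m_i, d_{i+1} = (680 - m_{i+1}^2)/d_i, a_{i+1} = floor((a_0 + m_{i+1})/d_{i+1}):
  m_1 = 1*26 - 0 = 26, d_1 = (680 - 26^2)/1 = 4/1 = 4, a_1 = floor((26 + 26)/4) = 13.
  m_2 = 4*13 - 26 = 26, d_2 = (680 - 26^2)/4 = 4/4 = 1, a_2 = floor((26 + 26)/1) = 52.
  m_3 = 1*52 - 26 = 26, d_3 = (680 - 26^2)/1 = 4/1 = 4: (m_3, d_3) = (m_1, d_1) = (26, 4), so from here the quotients repeat a_1, a_2; the period length is 2.
So sqrt(680) = [26; (13, 52)] with period length k = 2.
k is even, so the fundamental solution of x^2 - 680y^2 = 1 is (p_{k-1}, q_{k-1}) = (p_1, q_1); compute convergents through index 1.
Convergents (p_i = a_i*p_{i-1} + p_{i-2}, q_i = a_i*q_{i-1} + q_{i-2} with p_{-2}=0, p_{-1}=1, q_{-2}=1, q_{-1}=0):
  i=0: a_0=26, p_0 = 26*1 + 0 = 26, q_0 = 26*0 + 1 = 1.
  i=1: a_1=13, p_1 = 13*26 + 1 = 339, q_1 = 13*1 + 0 = 13.
Check: 339^2 - 680*13^2 = 114921 - 114920 = 1, so (x, y) = (339, 13) solves the equation, and by the theorem it is the least positive solution.

(x, y) = (339, 13)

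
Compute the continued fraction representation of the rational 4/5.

[0; 1, 4]

Run the Euclidean algorithm on 4 and 5; the successive quotients are the partial quotients a_0, a_1, ... (each step inverts the fractional part left over by the previous one):
  4 = 0*5 + 4, so a_0 = 0.
  5 = 1*4 + 1, so a_1 = 1.
  4 = 4*1 + 0, so a_2 = 4.
The remainder reaches 0 after 3 divisions, so the expansion has 3 partial quotients, read off in order.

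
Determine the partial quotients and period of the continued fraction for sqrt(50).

[7; (14)]

Write x_i = (sqrt(50) + m_i)/d_i with (m_0, d_0) = (0, 1). a_0 = floor(sqrt(50)) = 7, since 7^2 = 49 <= 50 < 64 = 8^2.
Iterate m_{i+1} = d_i*a_i - m_i, d_{i+1} = (50 - m_{i+1}^2)/d_i, a_{i+1} = floor((a_0 + m_{i+1})/d_{i+1}):
  m_1 = 1*7 - 0 = 7, d_1 = (50 - 7^2)/1 = 1/1 = 1, a_1 = floor((7 + 7)/1) = 14.
  m_2 = 1*14 - 7 = 7, d_2 = (50 - 7^2)/1 = 1/1 = 1: (m_2, d_2) = (m_1, d_1) = (7, 1), so from here the quotient a_1 repeats; the period length is 1.
Hence the expansion of sqrt(50) is a_0 = 7 followed by the repeating block 14 (period 1).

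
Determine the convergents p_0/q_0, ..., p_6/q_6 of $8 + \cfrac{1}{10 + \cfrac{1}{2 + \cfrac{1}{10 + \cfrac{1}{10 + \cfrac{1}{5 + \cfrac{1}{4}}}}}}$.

Using the convergent recurrence p_i = a_i*p_{i-1} + p_{i-2}, q_i = a_i*q_{i-1} + q_{i-2} with p_{-2}=0, p_{-1}=1, q_{-2}=1, q_{-1}=0:
  i=0: a_0=8, p_0 = 8*1 + 0 = 8, q_0 = 8*0 + 1 = 1.
  i=1: a_1=10, p_1 = 10*8 + 1 = 81, q_1 = 10*1 + 0 = 10.
  i=2: a_2=2, p_2 = 2*81 + 8 = 170, q_2 = 2*10 + 1 = 21.
  i=3: a_3=10, p_3 = 10*170 + 81 = 1781, q_3 = 10*21 + 10 = 220.
  i=4: a_4=10, p_4 = 10*1781 + 170 = 17980, q_4 = 10*220 + 21 = 2221.
  i=5: a_5=5, p_5 = 5*17980 + 1781 = 91681, q_5 = 5*2221 + 220 = 11325.
  i=6: a_6=4, p_6 = 4*91681 + 17980 = 384704, q_6 = 4*11325 + 2221 = 47521.

8/1, 81/10, 170/21, 1781/220, 17980/2221, 91681/11325, 384704/47521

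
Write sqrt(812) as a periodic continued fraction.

[28; (2, 56)]

Write x_i = (sqrt(812) + m_i)/d_i with (m_0, d_0) = (0, 1). a_0 = floor(sqrt(812)) = 28, since 28^2 = 784 <= 812 < 841 = 29^2.
Iterate m_{i+1} = d_i*a_i - m_i, d_{i+1} = (812 - m_{i+1}^2)/d_i, a_{i+1} = floor((a_0 + m_{i+1})/d_{i+1}):
  m_1 = 1*28 - 0 = 28, d_1 = (812 - 28^2)/1 = 28/1 = 28, a_1 = floor((28 + 28)/28) = 2.
  m_2 = 28*2 - 28 = 28, d_2 = (812 - 28^2)/28 = 28/28 = 1, a_2 = floor((28 + 28)/1) = 56.
  m_3 = 1*56 - 28 = 28, d_3 = (812 - 28^2)/1 = 28/1 = 28: (m_3, d_3) = (m_1, d_1) = (28, 28), so from here the quotients repeat a_1, a_2; the period length is 2.
Hence the expansion of sqrt(812) is a_0 = 28 followed by the repeating block 2, 56 (period 2).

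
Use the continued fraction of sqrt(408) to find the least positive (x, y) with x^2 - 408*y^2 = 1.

(x, y) = (101, 5)

First expand sqrt(408) as a continued fraction. With x_i = (sqrt(408) + m_i)/d_i and (m_0, d_0) = (0, 1): a_0 = floor(sqrt(408)) = 20, since 20^2 = 400 <= 408 < 441 = 21^2.
Iterate m_{i+1} = d_i*a_i - m_i, d_{i+1} = (408 - m_{i+1}^2)/d_i, a_{i+1} = floor((a_0 + m_{i+1})/d_{i+1}):
  m_1 = 1*20 - 0 = 20, d_1 = (408 - 20^2)/1 = 8/1 = 8, a_1 = floor((20 + 20)/8) = 5.
  m_2 = 8*5 - 20 = 20, d_2 = (408 - 20^2)/8 = 8/8 = 1, a_2 = floor((20 + 20)/1) = 40.
  m_3 = 1*40 - 20 = 20, d_3 = (408 - 20^2)/1 = 8/1 = 8: (m_3, d_3) = (m_1, d_1) = (20, 8), so from here the quotients repeat a_1, a_2; the period length is 2.
So sqrt(408) = [20; (5, 40)] with period length k = 2.
k is even, so the fundamental solution of x^2 - 408y^2 = 1 is (p_{k-1}, q_{k-1}) = (p_1, q_1); compute convergents through index 1.
Convergents (p_i = a_i*p_{i-1} + p_{i-2}, q_i = a_i*q_{i-1} + q_{i-2} with p_{-2}=0, p_{-1}=1, q_{-2}=1, q_{-1}=0):
  i=0: a_0=20, p_0 = 20*1 + 0 = 20, q_0 = 20*0 + 1 = 1.
  i=1: a_1=5, p_1 = 5*20 + 1 = 101, q_1 = 5*1 + 0 = 5.
Check: 101^2 - 408*5^2 = 10201 - 10200 = 1, so (x, y) = (101, 5) solves the equation, and by the theorem it is the least positive solution.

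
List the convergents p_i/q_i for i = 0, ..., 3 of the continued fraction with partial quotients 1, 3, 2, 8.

1/1, 4/3, 9/7, 76/59

Using the convergent recurrence p_i = a_i*p_{i-1} + p_{i-2}, q_i = a_i*q_{i-1} + q_{i-2} with p_{-2}=0, p_{-1}=1, q_{-2}=1, q_{-1}=0:
  i=0: a_0=1, p_0 = 1*1 + 0 = 1, q_0 = 1*0 + 1 = 1.
  i=1: a_1=3, p_1 = 3*1 + 1 = 4, q_1 = 3*1 + 0 = 3.
  i=2: a_2=2, p_2 = 2*4 + 1 = 9, q_2 = 2*3 + 1 = 7.
  i=3: a_3=8, p_3 = 8*9 + 4 = 76, q_3 = 8*7 + 3 = 59.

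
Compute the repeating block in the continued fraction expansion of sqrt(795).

Write x_i = (sqrt(795) + m_i)/d_i with (m_0, d_0) = (0, 1). a_0 = floor(sqrt(795)) = 28, since 28^2 = 784 <= 795 < 841 = 29^2.
Iterate m_{i+1} = d_i*a_i - m_i, d_{i+1} = (795 - m_{i+1}^2)/d_i, a_{i+1} = floor((a_0 + m_{i+1})/d_{i+1}):
  m_1 = 1*28 - 0 = 28, d_1 = (795 - 28^2)/1 = 11/1 = 11, a_1 = floor((28 + 28)/11) = 5.
  m_2 = 11*5 - 28 = 27, d_2 = (795 - 27^2)/11 = 66/11 = 6, a_2 = floor((28 + 27)/6) = 9.
  m_3 = 6*9 - 27 = 27, d_3 = (795 - 27^2)/6 = 66/6 = 11, a_3 = floor((28 + 27)/11) = 5.
  m_4 = 11*5 - 27 = 28, d_4 = (795 - 28^2)/11 = 11/11 = 1, a_4 = floor((28 + 28)/1) = 56.
  m_5 = 1*56 - 28 = 28, d_5 = (795 - 28^2)/1 = 11/1 = 11: (m_5, d_5) = (m_1, d_1) = (28, 11), so from here the quotients repeat a_1, ..., a_4; the period length is 4.
Hence the expansion of sqrt(795) is a_0 = 28 followed by the repeating block 5, 9, 5, 56 (period 4).

[28; (5, 9, 5, 56)]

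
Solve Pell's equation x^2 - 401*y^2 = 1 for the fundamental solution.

(x, y) = (801, 40)

First expand sqrt(401) as a continued fraction. With x_i = (sqrt(401) + m_i)/d_i and (m_0, d_0) = (0, 1): a_0 = floor(sqrt(401)) = 20, since 20^2 = 400 <= 401 < 441 = 21^2.
Iterate m_{i+1} = d_i*a_i - m_i, d_{i+1} = (401 - m_{i+1}^2)/d_i, a_{i+1} = floor((a_0 + m_{i+1})/d_{i+1}):
  m_1 = 1*20 - 0 = 20, d_1 = (401 - 20^2)/1 = 1/1 = 1, a_1 = floor((20 + 20)/1) = 40.
  m_2 = 1*40 - 20 = 20, d_2 = (401 - 20^2)/1 = 1/1 = 1: (m_2, d_2) = (m_1, d_1) = (20, 1), so from here the quotient a_1 repeats; the period length is 1.
So sqrt(401) = [20; (40)] with period length k = 1.
k is odd, so (p_{k-1}, q_{k-1}) only solves x^2 - 401y^2 = -1 and the fundamental solution of x^2 - 401y^2 = 1 is (p_{2k-1}, q_{2k-1}) = (p_1, q_1); compute convergents through index 1, running through the period twice.
Convergents (p_i = a_i*p_{i-1} + p_{i-2}, q_i = a_i*q_{i-1} + q_{i-2} with p_{-2}=0, p_{-1}=1, q_{-2}=1, q_{-1}=0):
  i=0: a_0=20, p_0 = 20*1 + 0 = 20, q_0 = 20*0 + 1 = 1.
  i=1: a_1=40, p_1 = 40*20 + 1 = 801, q_1 = 40*1 + 0 = 40.
Indeed p_0^2 - 401*q_0^2 = 400 - 401 = -1, not +1.
Check: 801^2 - 401*40^2 = 641601 - 641600 = 1, so (x, y) = (801, 40) solves the equation, and by the theorem it is the least positive solution.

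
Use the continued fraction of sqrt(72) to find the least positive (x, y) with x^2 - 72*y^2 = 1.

(x, y) = (17, 2)

First expand sqrt(72) as a continued fraction. With x_i = (sqrt(72) + m_i)/d_i and (m_0, d_0) = (0, 1): a_0 = floor(sqrt(72)) = 8, since 8^2 = 64 <= 72 < 81 = 9^2.
Iterate m_{i+1} = d_i*a_i - m_i, d_{i+1} = (72 - m_{i+1}^2)/d_i, a_{i+1} = floor((a_0 + m_{i+1})/d_{i+1}):
  m_1 = 1*8 - 0 = 8, d_1 = (72 - 8^2)/1 = 8/1 = 8, a_1 = floor((8 + 8)/8) = 2.
  m_2 = 8*2 - 8 = 8, d_2 = (72 - 8^2)/8 = 8/8 = 1, a_2 = floor((8 + 8)/1) = 16.
  m_3 = 1*16 - 8 = 8, d_3 = (72 - 8^2)/1 = 8/1 = 8: (m_3, d_3) = (m_1, d_1) = (8, 8), so from here the quotients repeat a_1, a_2; the period length is 2.
So sqrt(72) = [8; (2, 16)] with period length k = 2.
k is even, so the fundamental solution of x^2 - 72y^2 = 1 is (p_{k-1}, q_{k-1}) = (p_1, q_1); compute convergents through index 1.
Convergents (p_i = a_i*p_{i-1} + p_{i-2}, q_i = a_i*q_{i-1} + q_{i-2} with p_{-2}=0, p_{-1}=1, q_{-2}=1, q_{-1}=0):
  i=0: a_0=8, p_0 = 8*1 + 0 = 8, q_0 = 8*0 + 1 = 1.
  i=1: a_1=2, p_1 = 2*8 + 1 = 17, q_1 = 2*1 + 0 = 2.
Check: 17^2 - 72*2^2 = 289 - 288 = 1, so (x, y) = (17, 2) solves the equation, and by the theorem it is the least positive solution.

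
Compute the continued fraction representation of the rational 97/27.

[3; 1, 1, 2, 5]

Run the Euclidean algorithm on 97 and 27; the successive quotients are the partial quotients a_0, a_1, ... (each step inverts the fractional part left over by the previous one):
  97 = 3*27 + 16, so a_0 = 3.
  27 = 1*16 + 11, so a_1 = 1.
  16 = 1*11 + 5, so a_2 = 1.
  11 = 2*5 + 1, so a_3 = 2.
  5 = 5*1 + 0, so a_4 = 5.
The remainder reaches 0 after 5 divisions, so the expansion has 5 partial quotients, read off in order.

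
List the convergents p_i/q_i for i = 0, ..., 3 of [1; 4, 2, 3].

Using the convergent recurrence p_i = a_i*p_{i-1} + p_{i-2}, q_i = a_i*q_{i-1} + q_{i-2} with p_{-2}=0, p_{-1}=1, q_{-2}=1, q_{-1}=0:
  i=0: a_0=1, p_0 = 1*1 + 0 = 1, q_0 = 1*0 + 1 = 1.
  i=1: a_1=4, p_1 = 4*1 + 1 = 5, q_1 = 4*1 + 0 = 4.
  i=2: a_2=2, p_2 = 2*5 + 1 = 11, q_2 = 2*4 + 1 = 9.
  i=3: a_3=3, p_3 = 3*11 + 5 = 38, q_3 = 3*9 + 4 = 31.

1/1, 5/4, 11/9, 38/31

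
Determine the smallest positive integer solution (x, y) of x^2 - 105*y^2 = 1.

First expand sqrt(105) as a continued fraction. With x_i = (sqrt(105) + m_i)/d_i and (m_0, d_0) = (0, 1): a_0 = floor(sqrt(105)) = 10, since 10^2 = 100 <= 105 < 121 = 11^2.
Iterate m_{i+1} = d_i*a_i - m_i, d_{i+1} = (105 - m_{i+1}^2)/d_i, a_{i+1} = floor((a_0 + m_{i+1})/d_{i+1}):
  m_1 = 1*10 - 0 = 10, d_1 = (105 - 10^2)/1 = 5/1 = 5, a_1 = floor((10 + 10)/5) = 4.
  m_2 = 5*4 - 10 = 10, d_2 = (105 - 10^2)/5 = 5/5 = 1, a_2 = floor((10 + 10)/1) = 20.
  m_3 = 1*20 - 10 = 10, d_3 = (105 - 10^2)/1 = 5/1 = 5: (m_3, d_3) = (m_1, d_1) = (10, 5), so from here the quotients repeat a_1, a_2; the period length is 2.
So sqrt(105) = [10; (4, 20)] with period length k = 2.
k is even, so the fundamental solution of x^2 - 105y^2 = 1 is (p_{k-1}, q_{k-1}) = (p_1, q_1); compute convergents through index 1.
Convergents (p_i = a_i*p_{i-1} + p_{i-2}, q_i = a_i*q_{i-1} + q_{i-2} with p_{-2}=0, p_{-1}=1, q_{-2}=1, q_{-1}=0):
  i=0: a_0=10, p_0 = 10*1 + 0 = 10, q_0 = 10*0 + 1 = 1.
  i=1: a_1=4, p_1 = 4*10 + 1 = 41, q_1 = 4*1 + 0 = 4.
Check: 41^2 - 105*4^2 = 1681 - 1680 = 1, so (x, y) = (41, 4) solves the equation, and by the theorem it is the least positive solution.

(x, y) = (41, 4)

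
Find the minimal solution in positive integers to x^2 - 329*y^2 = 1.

(x, y) = (2376415, 131016)

First expand sqrt(329) as a continued fraction. With x_i = (sqrt(329) + m_i)/d_i and (m_0, d_0) = (0, 1): a_0 = floor(sqrt(329)) = 18, since 18^2 = 324 <= 329 < 361 = 19^2.
Iterate m_{i+1} = d_i*a_i - m_i, d_{i+1} = (329 - m_{i+1}^2)/d_i, a_{i+1} = floor((a_0 + m_{i+1})/d_{i+1}):
  m_1 = 1*18 - 0 = 18, d_1 = (329 - 18^2)/1 = 5/1 = 5, a_1 = floor((18 + 18)/5) = 7.
  m_2 = 5*7 - 18 = 17, d_2 = (329 - 17^2)/5 = 40/5 = 8, a_2 = floor((18 + 17)/8) = 4.
  m_3 = 8*4 - 17 = 15, d_3 = (329 - 15^2)/8 = 104/8 = 13, a_3 = floor((18 + 15)/13) = 2.
  m_4 = 13*2 - 15 = 11, d_4 = (329 - 11^2)/13 = 208/13 = 16, a_4 = floor((18 + 11)/16) = 1.
  m_5 = 16*1 - 11 = 5, d_5 = (329 - 5^2)/16 = 304/16 = 19, a_5 = floor((18 + 5)/19) = 1.
  m_6 = 19*1 - 5 = 14, d_6 = (329 - 14^2)/19 = 133/19 = 7, a_6 = floor((18 + 14)/7) = 4.
  m_7 = 7*4 - 14 = 14, d_7 = (329 - 14^2)/7 = 133/7 = 19, a_7 = floor((18 + 14)/19) = 1.
  m_8 = 19*1 - 14 = 5, d_8 = (329 - 5^2)/19 = 304/19 = 16, a_8 = floor((18 + 5)/16) = 1.
  m_9 = 16*1 - 5 = 11, d_9 = (329 - 11^2)/16 = 208/16 = 13, a_9 = floor((18 + 11)/13) = 2.
  m_10 = 13*2 - 11 = 15, d_10 = (329 - 15^2)/13 = 104/13 = 8, a_10 = floor((18 + 15)/8) = 4.
  m_11 = 8*4 - 15 = 17, d_11 = (329 - 17^2)/8 = 40/8 = 5, a_11 = floor((18 + 17)/5) = 7.
  m_12 = 5*7 - 17 = 18, d_12 = (329 - 18^2)/5 = 5/5 = 1, a_12 = floor((18 + 18)/1) = 36.
  m_13 = 1*36 - 18 = 18, d_13 = (329 - 18^2)/1 = 5/1 = 5: (m_13, d_13) = (m_1, d_1) = (18, 5), so from here the quotients repeat a_1, ..., a_12; the period length is 12.
So sqrt(329) = [18; (7, 4, 2, 1, 1, 4, 1, 1, 2, 4, 7, 36)] with period length k = 12.
k is even, so the fundamental solution of x^2 - 329y^2 = 1 is (p_{k-1}, q_{k-1}) = (p_11, q_11); compute convergents through index 11.
Convergents (p_i = a_i*p_{i-1} + p_{i-2}, q_i = a_i*q_{i-1} + q_{i-2} with p_{-2}=0, p_{-1}=1, q_{-2}=1, q_{-1}=0):
  i=0: a_0=18, p_0 = 18*1 + 0 = 18, q_0 = 18*0 + 1 = 1.
  i=1: a_1=7, p_1 = 7*18 + 1 = 127, q_1 = 7*1 + 0 = 7.
  i=2: a_2=4, p_2 = 4*127 + 18 = 526, q_2 = 4*7 + 1 = 29.
  i=3: a_3=2, p_3 = 2*526 + 127 = 1179, q_3 = 2*29 + 7 = 65.
  i=4: a_4=1, p_4 = 1*1179 + 526 = 1705, q_4 = 1*65 + 29 = 94.
  i=5: a_5=1, p_5 = 1*1705 + 1179 = 2884, q_5 = 1*94 + 65 = 159.
  i=6: a_6=4, p_6 = 4*2884 + 1705 = 13241, q_6 = 4*159 + 94 = 730.
  i=7: a_7=1, p_7 = 1*13241 + 2884 = 16125, q_7 = 1*730 + 159 = 889.
  i=8: a_8=1, p_8 = 1*16125 + 13241 = 29366, q_8 = 1*889 + 730 = 1619.
  i=9: a_9=2, p_9 = 2*29366 + 16125 = 74857, q_9 = 2*1619 + 889 = 4127.
  i=10: a_10=4, p_10 = 4*74857 + 29366 = 328794, q_10 = 4*4127 + 1619 = 18127.
  i=11: a_11=7, p_11 = 7*328794 + 74857 = 2376415, q_11 = 7*18127 + 4127 = 131016.
Check: 2376415^2 - 329*131016^2 = 5647348252225 - 5647348252224 = 1, so (x, y) = (2376415, 131016) solves the equation, and by the theorem it is the least positive solution.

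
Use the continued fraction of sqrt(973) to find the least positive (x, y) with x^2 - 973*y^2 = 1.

First expand sqrt(973) as a continued fraction. With x_i = (sqrt(973) + m_i)/d_i and (m_0, d_0) = (0, 1): a_0 = floor(sqrt(973)) = 31, since 31^2 = 961 <= 973 < 1024 = 32^2.
Iterate m_{i+1} = d_i*a_i - m_i, d_{i+1} = (973 - m_{i+1}^2)/d_i, a_{i+1} = floor((a_0 + m_{i+1})/d_{i+1}):
  m_1 = 1*31 - 0 = 31, d_1 = (973 - 31^2)/1 = 12/1 = 12, a_1 = floor((31 + 31)/12) = 5.
  m_2 = 12*5 - 31 = 29, d_2 = (973 - 29^2)/12 = 132/12 = 11, a_2 = floor((31 + 29)/11) = 5.
  m_3 = 11*5 - 29 = 26, d_3 = (973 - 26^2)/11 = 297/11 = 27, a_3 = floor((31 + 26)/27) = 2.
  m_4 = 27*2 - 26 = 28, d_4 = (973 - 28^2)/27 = 189/27 = 7, a_4 = floor((31 + 28)/7) = 8.
  m_5 = 7*8 - 28 = 28, d_5 = (973 - 28^2)/7 = 189/7 = 27, a_5 = floor((31 + 28)/27) = 2.
  m_6 = 27*2 - 28 = 26, d_6 = (973 - 26^2)/27 = 297/27 = 11, a_6 = floor((31 + 26)/11) = 5.
  m_7 = 11*5 - 26 = 29, d_7 = (973 - 29^2)/11 = 132/11 = 12, a_7 = floor((31 + 29)/12) = 5.
  m_8 = 12*5 - 29 = 31, d_8 = (973 - 31^2)/12 = 12/12 = 1, a_8 = floor((31 + 31)/1) = 62.
  m_9 = 1*62 - 31 = 31, d_9 = (973 - 31^2)/1 = 12/1 = 12: (m_9, d_9) = (m_1, d_1) = (31, 12), so from here the quotients repeat a_1, ..., a_8; the period length is 8.
So sqrt(973) = [31; (5, 5, 2, 8, 2, 5, 5, 62)] with period length k = 8.
k is even, so the fundamental solution of x^2 - 973y^2 = 1 is (p_{k-1}, q_{k-1}) = (p_7, q_7); compute convergents through index 7.
Convergents (p_i = a_i*p_{i-1} + p_{i-2}, q_i = a_i*q_{i-1} + q_{i-2} with p_{-2}=0, p_{-1}=1, q_{-2}=1, q_{-1}=0):
  i=0: a_0=31, p_0 = 31*1 + 0 = 31, q_0 = 31*0 + 1 = 1.
  i=1: a_1=5, p_1 = 5*31 + 1 = 156, q_1 = 5*1 + 0 = 5.
  i=2: a_2=5, p_2 = 5*156 + 31 = 811, q_2 = 5*5 + 1 = 26.
  i=3: a_3=2, p_3 = 2*811 + 156 = 1778, q_3 = 2*26 + 5 = 57.
  i=4: a_4=8, p_4 = 8*1778 + 811 = 15035, q_4 = 8*57 + 26 = 482.
  i=5: a_5=2, p_5 = 2*15035 + 1778 = 31848, q_5 = 2*482 + 57 = 1021.
  i=6: a_6=5, p_6 = 5*31848 + 15035 = 174275, q_6 = 5*1021 + 482 = 5587.
  i=7: a_7=5, p_7 = 5*174275 + 31848 = 903223, q_7 = 5*5587 + 1021 = 28956.
Check: 903223^2 - 973*28956^2 = 815811787729 - 815811787728 = 1, so (x, y) = (903223, 28956) solves the equation, and by the theorem it is the least positive solution.

(x, y) = (903223, 28956)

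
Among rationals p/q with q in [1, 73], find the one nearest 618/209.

207/70

Expand x = 618/209 as a continued fraction with the Euclidean algorithm:
  618 = 2*209 + 200, so a_0 = 2.
  209 = 1*200 + 9, so a_1 = 1.
  200 = 22*9 + 2, so a_2 = 22.
  9 = 4*2 + 1, so a_3 = 4.
  2 = 2*1 + 0, so a_4 = 2.
so x = [2; 1, 22, 4, 2].
Convergents (p_i = a_i*p_{i-1} + p_{i-2}, q_i = a_i*q_{i-1} + q_{i-2} with p_{-2}=0, p_{-1}=1, q_{-2}=1, q_{-1}=0), until the denominator exceeds 73:
  i=0: a_0=2, p_0 = 2*1 + 0 = 2, q_0 = 2*0 + 1 = 1.
  i=1: a_1=1, p_1 = 1*2 + 1 = 3, q_1 = 1*1 + 0 = 1.
  i=2: a_2=22, p_2 = 22*3 + 2 = 68, q_2 = 22*1 + 1 = 23.
  i=3: a_3=4, p_3 = 4*68 + 3 = 275, q_3 = 4*23 + 1 = 93.
q_3 = 93 > 73, so the last convergent with denominator <= 73 is p_2/q_2 = 68/23.
The closest fraction with denominator <= 73 is either p_2/q_2 or the intermediate fraction (k*p_2 + p_1)/(k*q_2 + q_1) with the largest k >= 1 whose denominator stays <= 73; these approach x as k grows, and every other convergent or intermediate fraction in range is farther away.
Largest k: floor((73 - q_1)/q_2) = floor((73 - 1)/23) = 3.
That gives (3*68 + 3)/(3*23 + 1) = 207/70.
Compare the errors: |x - 68/23| = |618*23 - 68*209|/(209*23) = 2/4807, and |x - 207/70| = |618*70 - 207*209|/(209*70) = 3/14630.
Cross-multiplying, 3*4807 = 14421 < 29260 = 2*14630, so 3/14630 is smaller: the intermediate fraction 207/70 is closer to x than 68/23.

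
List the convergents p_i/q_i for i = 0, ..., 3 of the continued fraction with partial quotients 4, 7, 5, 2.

4/1, 29/7, 149/36, 327/79

Using the convergent recurrence p_i = a_i*p_{i-1} + p_{i-2}, q_i = a_i*q_{i-1} + q_{i-2} with p_{-2}=0, p_{-1}=1, q_{-2}=1, q_{-1}=0:
  i=0: a_0=4, p_0 = 4*1 + 0 = 4, q_0 = 4*0 + 1 = 1.
  i=1: a_1=7, p_1 = 7*4 + 1 = 29, q_1 = 7*1 + 0 = 7.
  i=2: a_2=5, p_2 = 5*29 + 4 = 149, q_2 = 5*7 + 1 = 36.
  i=3: a_3=2, p_3 = 2*149 + 29 = 327, q_3 = 2*36 + 7 = 79.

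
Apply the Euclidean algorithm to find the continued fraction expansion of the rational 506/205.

[2; 2, 7, 2, 1, 1, 2]

Run the Euclidean algorithm on 506 and 205; the successive quotients are the partial quotients a_0, a_1, ... (each step inverts the fractional part left over by the previous one):
  506 = 2*205 + 96, so a_0 = 2.
  205 = 2*96 + 13, so a_1 = 2.
  96 = 7*13 + 5, so a_2 = 7.
  13 = 2*5 + 3, so a_3 = 2.
  5 = 1*3 + 2, so a_4 = 1.
  3 = 1*2 + 1, so a_5 = 1.
  2 = 2*1 + 0, so a_6 = 2.
The remainder reaches 0 after 7 divisions, so the expansion has 7 partial quotients, read off in order.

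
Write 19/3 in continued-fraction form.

[6; 3]

Run the Euclidean algorithm on 19 and 3; the successive quotients are the partial quotients a_0, a_1, ... (each step inverts the fractional part left over by the previous one):
  19 = 6*3 + 1, so a_0 = 6.
  3 = 3*1 + 0, so a_1 = 3.
The remainder reaches 0 after 2 divisions, so the expansion has 2 partial quotients, read off in order.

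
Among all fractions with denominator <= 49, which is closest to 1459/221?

Expand x = 1459/221 as a continued fraction with the Euclidean algorithm:
  1459 = 6*221 + 133, so a_0 = 6.
  221 = 1*133 + 88, so a_1 = 1.
  133 = 1*88 + 45, so a_2 = 1.
  88 = 1*45 + 43, so a_3 = 1.
  45 = 1*43 + 2, so a_4 = 1.
  43 = 21*2 + 1, so a_5 = 21.
  2 = 2*1 + 0, so a_6 = 2.
so x = [6; 1, 1, 1, 1, 21, 2].
Convergents (p_i = a_i*p_{i-1} + p_{i-2}, q_i = a_i*q_{i-1} + q_{i-2} with p_{-2}=0, p_{-1}=1, q_{-2}=1, q_{-1}=0), until the denominator exceeds 49:
  i=0: a_0=6, p_0 = 6*1 + 0 = 6, q_0 = 6*0 + 1 = 1.
  i=1: a_1=1, p_1 = 1*6 + 1 = 7, q_1 = 1*1 + 0 = 1.
  i=2: a_2=1, p_2 = 1*7 + 6 = 13, q_2 = 1*1 + 1 = 2.
  i=3: a_3=1, p_3 = 1*13 + 7 = 20, q_3 = 1*2 + 1 = 3.
  i=4: a_4=1, p_4 = 1*20 + 13 = 33, q_4 = 1*3 + 2 = 5.
  i=5: a_5=21, p_5 = 21*33 + 20 = 713, q_5 = 21*5 + 3 = 108.
q_5 = 108 > 49, so the last convergent with denominator <= 49 is p_4/q_4 = 33/5.
The closest fraction with denominator <= 49 is either p_4/q_4 or the intermediate fraction (k*p_4 + p_3)/(k*q_4 + q_3) with the largest k >= 1 whose denominator stays <= 49; these approach x as k grows, and every other convergent or intermediate fraction in range is farther away.
Largest k: floor((49 - q_3)/q_4) = floor((49 - 3)/5) = 9.
That gives (9*33 + 20)/(9*5 + 3) = 317/48.
Compare the errors: |x - 33/5| = |1459*5 - 33*221|/(221*5) = 2/1105, and |x - 317/48| = |1459*48 - 317*221|/(221*48) = 25/10608.
Cross-multiplying, 2*10608 = 21216 < 27625 = 25*1105, so 2/1105 is smaller: the convergent 33/5 is closer to x than 317/48.

33/5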